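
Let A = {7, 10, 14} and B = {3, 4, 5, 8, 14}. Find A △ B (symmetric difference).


A = {7, 10, 14}
B = {3, 4, 5, 8, 14}
Operation: symmetric difference
In A only: [7, 10], in B only: [3, 4, 5, 8]

{3, 4, 5, 7, 8, 10}


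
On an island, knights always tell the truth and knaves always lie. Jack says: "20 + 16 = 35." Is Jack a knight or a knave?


Statement: "20 + 16 = 35."
Actual: 20 + 16 = 36
Claimed: 35
Statement is FALSE → Jack lies → Knave

Knave


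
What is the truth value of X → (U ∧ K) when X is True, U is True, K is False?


X = True, U = True, K = False
Step 1: U ∧ K = True AND False = False
Step 2: X → (False): false only when X=True and consequent=False.
Result: False

False


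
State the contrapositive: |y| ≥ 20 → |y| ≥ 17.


Original: If |y| ≥ 20, then |y| ≥ 17
Contrapositive: If ¬Q, then ¬P
Negate Q: not (|y| ≥ 17)
Negate P: not (|y| ≥ 20)

If not (|y| ≥ 17), then not (|y| ≥ 20).


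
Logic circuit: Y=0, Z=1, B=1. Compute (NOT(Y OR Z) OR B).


Y OR Z = 1
NOT(1) = 0
0 OR 1 = 1

1


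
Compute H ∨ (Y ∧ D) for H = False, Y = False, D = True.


H = False, Y = False, D = True
Step 1: Y ∧ D = False AND True = False
Step 2: H ∨ False = False OR False = False
AND evaluated first (higher precedence); then OR applied.

False


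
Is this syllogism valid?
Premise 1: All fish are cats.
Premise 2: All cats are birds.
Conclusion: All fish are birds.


Premise 1: All fish are cats.
Premise 2: All cats are birds.
Conclusion: All fish are birds.
Barbara syllogism (AAA-1): All A are B, All B are C → All A are C.
Middle term (cats) distributed in premise 2.

Valid


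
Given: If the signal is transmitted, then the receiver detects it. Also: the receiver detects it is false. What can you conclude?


Modus tollens: P → Q, ¬Q ⊢ ¬P
P: the signal is transmitted
Q: the receiver detects it
We have P → Q and Q is false.
By modus tollens, P must be false.

It is not the case that the signal is transmitted


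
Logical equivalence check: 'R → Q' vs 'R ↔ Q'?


Expression 1: R → Q
Expression 2: R ↔ Q
Truth table (R Q | Expr1 Expr2):
  T T |   T     T
  T F |   F     F
  F T |   T     F   ← differ
  F F |   T     T
Counterexample: R=F, Q=T gives Expr1 = T but Expr2 = F, so the expressions are NOT logically equivalent.

No


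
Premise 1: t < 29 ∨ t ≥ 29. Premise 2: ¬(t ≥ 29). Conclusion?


Disjunctive syllogism: P ∨ Q, ¬P ⊢ Q
Disjunction: t < 29 ∨ t ≥ 29
We know it is not the case that t ≥ 29.
By disjunctive syllogism, the other disjunct must be true.

t < 29


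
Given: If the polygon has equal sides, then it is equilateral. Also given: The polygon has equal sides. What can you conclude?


Modus ponens: P → Q, P ⊢ Q
P: the polygon has equal sides
Q: it is equilateral
We have P → Q and P is true.
By modus ponens, Q must be true.

It is equilateral


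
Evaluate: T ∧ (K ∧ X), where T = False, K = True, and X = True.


T = False, K = True, X = True
Step 1: K ∧ X = True AND True = True
Step 2: T ∧ True = False AND True = False
AND is true only when ALL operands are true.

False


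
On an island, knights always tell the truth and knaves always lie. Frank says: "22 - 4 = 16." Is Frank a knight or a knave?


Statement: "22 - 4 = 16."
Actual: 22 - 4 = 18
Claimed: 16
Statement is FALSE → Frank lies → Knave

Knave


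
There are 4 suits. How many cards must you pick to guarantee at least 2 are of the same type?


Pigeonhole: to guarantee k in one of n categories, need (k-1)×n + 1.
k = 2, n = 4
Minimum = (2-1) × 4 + 1 = 1 × 4 + 1

5


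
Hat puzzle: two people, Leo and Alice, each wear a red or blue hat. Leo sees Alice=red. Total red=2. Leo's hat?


Total red = 2, Alice = red
Red accounted for: 1
Remaining for Leo: 1
Leo's hat is red.

red


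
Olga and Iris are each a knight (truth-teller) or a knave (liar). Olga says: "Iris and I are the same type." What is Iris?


Olga says: "Iris and I are the same type."
Case 1: Olga is a Knight (truth-teller)
  Statement is true → they ARE the same → Iris is also a Knight
Case 2: Olga is a Knave (liar)
  Statement is false → they are NOT the same → Iris is a Knight
In both cases, Iris is a Knight.

Knight


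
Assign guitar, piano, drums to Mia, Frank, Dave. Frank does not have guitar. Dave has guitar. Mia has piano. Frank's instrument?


From clues:
  Dave → guitar
  Mia → piano
By elimination, Frank gets the remaining.

drums


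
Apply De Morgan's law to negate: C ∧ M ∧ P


De Morgan's law: ¬(P ∧ Q ∧ R) ≡ ¬P ∨ ¬Q ∨ ¬R
¬(C ∧ M ∧ P) = ¬C ∨ ¬M ∨ ¬P

¬C ∨ ¬M ∨ ¬P


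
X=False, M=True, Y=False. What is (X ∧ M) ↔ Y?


X = False, M = True, Y = False
Expression: (X ∧ M) ↔ Y
Step 1: X ∧ M = False AND True = False
Step 2: (False) ↔ Y = (False iff False) = True

True


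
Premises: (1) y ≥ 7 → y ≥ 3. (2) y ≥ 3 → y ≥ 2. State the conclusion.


Hypothetical syllogism: P → Q, Q → R ⊢ P → R
Premise 1: y ≥ 7 → y ≥ 3
Premise 2: y ≥ 3 → y ≥ 2
Chain the implications: the middle term (y ≥ 3) links the two.
Conclusion: If y ≥ 7, then y ≥ 2.

If y ≥ 7, then y ≥ 2.


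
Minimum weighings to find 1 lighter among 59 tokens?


Each weighing has 3 outcomes (left heavy / balance / right heavy), so k weighings distinguish at most 3^k cases; splitting into three near-equal groups achieves this.
Need 3^k ≥ 59: 3^3 = 27 < 59 ≤ 3^4 = 81
k = ⌈log₃(59)⌉ = 4

4


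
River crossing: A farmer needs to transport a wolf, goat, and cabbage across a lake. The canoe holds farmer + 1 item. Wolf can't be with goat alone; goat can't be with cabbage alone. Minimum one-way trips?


1. farmer+goat → 2. farmer ← 3. farmer+wolf → 4. farmer+goat ← 5. farmer+cabbage → 6. farmer ← 7. farmer+goat →
Minimum trips = 7

7


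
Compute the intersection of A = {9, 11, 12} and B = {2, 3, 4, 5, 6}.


A = {9, 11, 12}
B = {2, 3, 4, 5, 6}
Operation: intersection
Elements in both: none

∅


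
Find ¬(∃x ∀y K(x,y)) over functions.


Original: ∃x ∀y K(x,y)
Rule: ¬∀→∃, ¬∃→∀, negate predicate.
Negation: ∀x ∃y ¬K(x,y)

∀x ∃y ¬K(x,y)


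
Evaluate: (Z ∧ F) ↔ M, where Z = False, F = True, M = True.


Z = False, F = True, M = True
Step 1: Z ∧ F = False AND True = False
Step 2: (False) ↔ M: true when both sides have same truth value.
Result: False ↔ True = False

False


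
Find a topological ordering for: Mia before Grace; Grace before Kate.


Constraints: Mia before Grace; Grace before Kate
Method: repeatedly schedule the remaining task that has no remaining task required before it.
  Step 1: remaining {Kate, Grace, Mia}; every task except Mia still has a predecessor pending → schedule Mia.
  Step 2: remaining {Kate, Grace}; every task except Grace still has a predecessor pending → schedule Grace.
  Step 3: only Kate remains → schedule Kate.
Resulting order:

Mia → Grace → Kate


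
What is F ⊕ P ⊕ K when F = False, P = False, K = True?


F = False, P = False, K = True
Step 1: F ⊕ P = False XOR False = False
Step 2: False ⊕ K = False XOR True = True
XOR is true when an odd number of operands are true.

True


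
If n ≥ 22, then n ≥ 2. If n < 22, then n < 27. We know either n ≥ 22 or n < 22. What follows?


Constructive dilemma: (P → Q) ∧ (R → S), P ∨ R ⊢ Q ∨ S
Premise 1: n ≥ 22 → n ≥ 2
Premise 2: n < 22 → n < 27
Premise 3: n ≥ 22 ∨ n < 22
Case 1: Assuming n ≥ 22, then by Premise 1, n ≥ 2.
Case 2: Assuming n < 22, then by Premise 2, n < 27.
Since one of n ≥ 22 or n < 22 must hold, we get n ≥ 2 or n < 27.

n ≥ 2 or n < 27.


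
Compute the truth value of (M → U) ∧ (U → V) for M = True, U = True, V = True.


M = True, U = True, V = True
Step 1: M → U is false only when M=True and U=False. Result: True
Step 2: U → V is false only when U=True and V=False. Result: True
Step 3: True ∧ True = True

True


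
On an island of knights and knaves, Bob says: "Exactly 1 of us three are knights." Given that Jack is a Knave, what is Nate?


Bob claims exactly 1 knights among Bob, Jack, Nate.
Given: Jack is a Knave.

Case 1: Bob is a Knight (tells truth)
  Then exactly 1 of the three are knights.
  Counting Bob, Jack: 1 knight(s) so far. Need 0 more → Nate = Knave.
Case 2: Bob is a Knave (lies)
  Then the count is NOT 1.
  If Nate = Knight, count = 1 = 1 → claim would be true, contradicts lie.
  If Nate = Knave, count = 0 ≠ 1 → lie confirmed ✓

Nate is a Knave.

Knave


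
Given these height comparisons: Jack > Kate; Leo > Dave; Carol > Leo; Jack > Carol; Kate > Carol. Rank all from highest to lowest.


Constraints: Jack > Kate; Leo > Dave; Carol > Leo; Jack > Carol; Kate > Carol
Method: at each step, the next-highest is the one remaining person who never appears on the smaller side of a constraint between remaining people.
  Step 1: remaining {Kate, Jack, Carol, Dave, Leo}; on the smaller side: {Kate, Carol, Dave, Leo} → Jack is next (Jack > Kate; Jack > Carol).
  Step 2: remaining {Kate, Carol, Dave, Leo}; on the smaller side: {Carol, Dave, Leo} → Kate is next (Kate > Carol).
  Step 3: remaining {Carol, Dave, Leo}; on the smaller side: {Dave, Leo} → Carol is next (Carol > Leo).
  Step 4: remaining {Dave, Leo}; on the smaller side: {Dave} → Leo is next (Leo > Dave).
  Step 5: only Dave remains → lowest.
Final ranking (highest to lowest):

Jack > Kate > Carol > Leo > Dave


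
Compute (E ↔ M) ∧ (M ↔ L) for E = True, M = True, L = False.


E = True, M = True, L = False
Step 1: E ↔ M is true when E and M have the same value. Result: True
Step 2: M ↔ L is true when M and L have the same value. Result: False
Step 3: True ∧ False = False

False


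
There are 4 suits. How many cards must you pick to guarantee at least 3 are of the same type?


Pigeonhole: to guarantee k in one of n categories, need (k-1)×n + 1.
k = 3, n = 4
Minimum = (3-1) × 4 + 1 = 2 × 4 + 1

9


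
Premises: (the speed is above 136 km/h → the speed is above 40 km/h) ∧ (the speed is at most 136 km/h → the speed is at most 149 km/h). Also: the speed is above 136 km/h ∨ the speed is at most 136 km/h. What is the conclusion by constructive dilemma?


Constructive dilemma: (P → Q) ∧ (R → S), P ∨ R ⊢ Q ∨ S
Premise 1: the speed is above 136 km/h → the speed is above 40 km/h
Premise 2: the speed is at most 136 km/h → the speed is at most 149 km/h
Premise 3: the speed is above 136 km/h ∨ the speed is at most 136 km/h
Case 1: Assuming the speed is above 136 km/h, then by Premise 1, the speed is above 40 km/h.
Case 2: Assuming the speed is at most 136 km/h, then by Premise 2, the speed is at most 149 km/h.
Since one of the speed is above 136 km/h or the speed is at most 136 km/h must hold, we get the speed is above 40 km/h or the speed is at most 149 km/h.

The speed is above 40 km/h or the speed is at most 149 km/h.


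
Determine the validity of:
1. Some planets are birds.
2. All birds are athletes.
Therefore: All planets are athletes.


Premise 1: Some planets are birds.
Premise 2: All birds are athletes.
Conclusion: All planets are athletes.
Fallacy: illicit minor. The minor term (planets) is distributed in the conclusion ('All planets ...') but undistributed in its premise ('Some planets are birds' doesn't cover all planets).
Only 'Some planets are athletes' follows, not 'All'.

Invalid


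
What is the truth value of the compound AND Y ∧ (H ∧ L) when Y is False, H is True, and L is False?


Y = False, H = True, L = False
Step 1: H ∧ L = True AND False = False
Step 2: Y ∧ False = False AND False = False
AND is true only when ALL operands are true.

False


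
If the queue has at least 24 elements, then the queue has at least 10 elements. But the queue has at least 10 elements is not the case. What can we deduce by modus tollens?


Modus tollens: P → Q, ¬Q ⊢ ¬P
P: the queue has at least 24 elements
Q: the queue has at least 10 elements
We have P → Q and Q is false.
By modus tollens, P must be false.

It is not the case that the queue has at least 24 elements


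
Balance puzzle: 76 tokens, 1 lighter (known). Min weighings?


Each weighing has 3 outcomes (left heavy / balance / right heavy), so k weighings distinguish at most 3^k cases; splitting into three near-equal groups achieves this.
Need 3^k ≥ 76: 3^3 = 27 < 76 ≤ 3^4 = 81
k = ⌈log₃(76)⌉ = 4

4


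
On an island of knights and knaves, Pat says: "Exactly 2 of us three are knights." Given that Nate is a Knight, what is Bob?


Pat claims exactly 2 knights among Pat, Nate, Bob.
Given: Nate is a Knight.

Case 1: Pat is a Knight (tells truth)
  Then exactly 2 of the three are knights.
  Counting Pat, Nate: 2 knight(s) so far. Need 0 more → Bob = Knave.
Case 2: Pat is a Knave (lies)
  Then the count is NOT 2.
  If Bob = Knight, count = 2 = 2 → claim would be true, contradicts lie.
  If Bob = Knave, count = 1 ≠ 2 → lie confirmed ✓

Bob is a Knave.

Knave


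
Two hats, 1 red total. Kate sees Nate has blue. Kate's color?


Total red = 1, Nate = blue
Red accounted for: 0
Remaining for Kate: 1
Kate's hat is red.

red


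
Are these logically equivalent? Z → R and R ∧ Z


Expression 1: Z → R
Expression 2: R ∧ Z
Truth table (Z R | Expr1 Expr2):
  T T |   T     T
  T F |   F     F
  F T |   T     F   ← differ
  F F |   T     F   ← differ
Counterexample: Z=F, R=T gives Expr1 = T but Expr2 = F, so the expressions are NOT logically equivalent.

No


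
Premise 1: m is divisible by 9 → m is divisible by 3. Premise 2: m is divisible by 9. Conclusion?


Modus ponens: P → Q, P ⊢ Q
P: m is divisible by 9
Q: m is divisible by 3
We have P → Q and P is true.
By modus ponens, Q must be true.

m is divisible by 3


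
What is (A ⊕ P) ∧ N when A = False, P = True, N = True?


A = False, P = True, N = True
Step 1: A ⊕ P = False XOR True = True
Step 2: True ∧ N = True AND True = True
XOR true when exactly one of A,P is true; then AND with N.

True


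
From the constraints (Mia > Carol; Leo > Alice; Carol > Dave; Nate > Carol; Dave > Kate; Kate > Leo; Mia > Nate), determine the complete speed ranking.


Constraints: Mia > Carol; Leo > Alice; Carol > Dave; Nate > Carol; Dave > Kate; Kate > Leo; Mia > Nate
Method: at each step, the next-highest is the one remaining person who never appears on the smaller side of a constraint between remaining people.
  Step 1: remaining {Carol, Dave, Leo, Alice, Kate, Mia, Nate}; on the smaller side: {Carol, Dave, Leo, Alice, Kate, Nate} → Mia is next (Mia > Carol; Mia > Nate).
  Step 2: remaining {Carol, Dave, Leo, Alice, Kate, Nate}; on the smaller side: {Carol, Dave, Leo, Alice, Kate} → Nate is next (Nate > Carol).
  Step 3: remaining {Carol, Dave, Leo, Alice, Kate}; on the smaller side: {Dave, Leo, Alice, Kate} → Carol is next (Carol > Dave).
  Step 4: remaining {Dave, Leo, Alice, Kate}; on the smaller side: {Leo, Alice, Kate} → Dave is next (Dave > Kate).
  Step 5: remaining {Leo, Alice, Kate}; on the smaller side: {Leo, Alice} → Kate is next (Kate > Leo).
  Step 6: remaining {Leo, Alice}; on the smaller side: {Alice} → Leo is next (Leo > Alice).
  Step 7: only Alice remains → lowest.
Final ranking (highest to lowest):

Mia > Nate > Carol > Dave > Kate > Leo > Alice


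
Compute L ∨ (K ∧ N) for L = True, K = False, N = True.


L = True, K = False, N = True
Step 1: K ∧ N = False AND True = False
Step 2: L ∨ False = True OR False = True
AND evaluated first (higher precedence); then OR applied.

True


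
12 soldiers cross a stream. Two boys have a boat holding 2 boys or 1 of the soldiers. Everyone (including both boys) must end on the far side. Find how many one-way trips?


Per crossing of one of the soldiers: boys→, one←, one of the soldiers→, one← = 4 trips
12 × 4 = 48, + 1 final boys→ = 49
Minimum trips = 49

49


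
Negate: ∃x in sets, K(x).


Original: ∃x K(x)
Rule: ¬∀→∃, ¬∃→∀, negate predicate.
Negation: ∀x ¬K(x)

∀x ¬K(x)


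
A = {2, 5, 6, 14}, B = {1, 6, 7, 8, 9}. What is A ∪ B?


A = {2, 5, 6, 14}
B = {1, 6, 7, 8, 9}
Operation: union
All elements combined: 1, 2, 5, 6, 7, 8, 9, 14

{1, 2, 5, 6, 7, 8, 9, 14}


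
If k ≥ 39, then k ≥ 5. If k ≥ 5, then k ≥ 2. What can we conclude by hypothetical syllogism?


Hypothetical syllogism: P → Q, Q → R ⊢ P → R
Premise 1: k ≥ 39 → k ≥ 5
Premise 2: k ≥ 5 → k ≥ 2
Chain the implications: the middle term (k ≥ 5) links the two.
Conclusion: If k ≥ 39, then k ≥ 2.

If k ≥ 39, then k ≥ 2.


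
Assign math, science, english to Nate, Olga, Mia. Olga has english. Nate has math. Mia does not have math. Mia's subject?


From clues:
  Nate → math
  Olga → english
By elimination, Mia gets the remaining.

science


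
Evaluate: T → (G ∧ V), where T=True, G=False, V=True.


T = True, G = False, V = True
Expression: T → (G ∧ V)
Step 1: G ∧ V = False AND True = False
Step 2: T → (False) = True → False = False

False


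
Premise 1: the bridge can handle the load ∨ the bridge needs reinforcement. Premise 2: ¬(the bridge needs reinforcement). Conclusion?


Disjunctive syllogism: P ∨ Q, ¬P ⊢ Q
Disjunction: the bridge can handle the load ∨ the bridge needs reinforcement
We know it is not the case that the bridge needs reinforcement.
By disjunctive syllogism, the other disjunct must be true.

The bridge can handle the load


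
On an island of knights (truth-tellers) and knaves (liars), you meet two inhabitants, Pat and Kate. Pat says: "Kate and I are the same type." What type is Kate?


Pat says: "Kate and I are the same type."
Case 1: Pat is a Knight (truth-teller)
  Statement is true → they ARE the same → Kate is also a Knight
Case 2: Pat is a Knave (liar)
  Statement is false → they are NOT the same → Kate is a Knight
In both cases, Kate is a Knight.

Knight


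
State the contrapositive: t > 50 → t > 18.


Original: If t > 50, then t > 18
Contrapositive: If ¬Q, then ¬P
Negate Q: not (t > 18)
Negate P: not (t > 50)

If not (t > 18), then not (t > 50).


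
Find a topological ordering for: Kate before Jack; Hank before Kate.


Constraints: Kate before Jack; Hank before Kate
Method: repeatedly schedule the remaining task that has no remaining task required before it.
  Step 1: remaining {Hank, Kate, Jack}; every task except Hank still has a predecessor pending → schedule Hank.
  Step 2: remaining {Kate, Jack}; every task except Kate still has a predecessor pending → schedule Kate.
  Step 3: only Jack remains → schedule Jack.
Resulting order:

Hank → Kate → Jack


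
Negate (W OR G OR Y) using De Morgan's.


De Morgan's law: ¬(P ∨ Q ∨ R) ≡ ¬P ∧ ¬Q ∧ ¬R
¬(W ∨ G ∨ Y) = ¬W ∧ ¬G ∧ ¬Y

¬W ∧ ¬G ∧ ¬Y


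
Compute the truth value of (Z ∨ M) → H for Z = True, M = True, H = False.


Z = True, M = True, H = False
Step 1: Z ∨ M = True OR True = True
Step 2: (True) → H: false only when antecedent=True and H=False.
Result: False

False


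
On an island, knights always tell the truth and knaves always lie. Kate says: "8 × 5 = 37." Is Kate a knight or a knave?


Statement: "8 × 5 = 37."
Actual: 8 × 5 = 40
Claimed: 37
Statement is FALSE → Kate lies → Knave

Knave


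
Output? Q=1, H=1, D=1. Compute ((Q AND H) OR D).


Q AND H = 1&1 = 1
1 OR 1 = 1

1


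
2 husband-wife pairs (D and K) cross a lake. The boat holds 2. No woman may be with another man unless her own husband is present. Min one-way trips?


Label couples D and K.
1. WD+WK → (far: WD,WK; near: HD,HK)
2. WD ←   (far: WK; near: HD,HK,WD)
3. HD+HK → (far: HD,HK,WK; near: WD)
4. HD ←   (far: HK,WK; near: HD,WD)  — HD returns, since WD is alone on near bank
5. HD+WD → (far: all four; near: empty)
Every state respects the constraint.
Minimum trips = 5

5


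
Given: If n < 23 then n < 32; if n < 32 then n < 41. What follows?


Hypothetical syllogism: P → Q, Q → R ⊢ P → R
Premise 1: n < 23 → n < 32
Premise 2: n < 32 → n < 41
Chain the implications: the middle term (n < 32) links the two.
Conclusion: If n < 23, then n < 41.

If n < 23, then n < 41.


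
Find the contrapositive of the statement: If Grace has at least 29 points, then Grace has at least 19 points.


Original: If Grace has at least 29 points, then Grace has at least 19 points
Contrapositive: If ¬Q, then ¬P
Negate Q: not (Grace has at least 19 points)
Negate P: not (Grace has at least 29 points)

If not (Grace has at least 19 points), then not (Grace has at least 29 points).


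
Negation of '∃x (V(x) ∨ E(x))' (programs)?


Original: ∃x (V(x) ∨ E(x))
Rule: ¬∀→∃, ¬∃→∀, negate predicate.
Negation: ∀x (¬V(x) ∧ ¬E(x))

∀x (¬V(x) ∧ ¬E(x))


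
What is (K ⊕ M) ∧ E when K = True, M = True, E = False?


K = True, M = True, E = False
Step 1: K ⊕ M = True XOR True = False
Step 2: False ∧ E = False AND False = False
XOR true when exactly one of K,M is true; then AND with E.

False


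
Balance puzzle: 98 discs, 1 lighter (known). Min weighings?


Each weighing has 3 outcomes (left heavy / balance / right heavy), so k weighings distinguish at most 3^k cases; splitting into three near-equal groups achieves this.
Need 3^k ≥ 98: 3^4 = 81 < 98 ≤ 3^5 = 243
k = ⌈log₃(98)⌉ = 5

5


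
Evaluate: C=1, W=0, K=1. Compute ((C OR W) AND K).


C OR W = 1|0 = 1
1 AND 1 = 1

1


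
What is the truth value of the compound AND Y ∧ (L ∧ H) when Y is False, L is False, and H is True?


Y = False, L = False, H = True
Step 1: L ∧ H = False AND True = False
Step 2: Y ∧ False = False AND False = False
AND is true only when ALL operands are true.

False


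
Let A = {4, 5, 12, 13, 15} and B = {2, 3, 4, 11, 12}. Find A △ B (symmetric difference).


A = {4, 5, 12, 13, 15}
B = {2, 3, 4, 11, 12}
Operation: symmetric difference
In A only: [5, 13, 15], in B only: [2, 3, 11]

{2, 3, 5, 11, 13, 15}


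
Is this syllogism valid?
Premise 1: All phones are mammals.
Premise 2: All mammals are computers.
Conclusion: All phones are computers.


Premise 1: All phones are mammals.
Premise 2: All mammals are computers.
Conclusion: All phones are computers.
Barbara syllogism (AAA-1): All A are B, All B are C → All A are C.
Middle term (mammals) distributed in premise 2.

Valid


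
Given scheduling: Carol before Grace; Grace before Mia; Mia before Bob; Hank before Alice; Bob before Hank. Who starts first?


Constraints: Carol before Grace; Grace before Mia; Mia before Bob; Hank before Alice; Bob before Hank
The first task can have nothing scheduled before it, so it must never appear on the right of a 'before'.
Tasks appearing after some 'before': Grace, Mia, Bob, Alice, Hank.
The only task not in that list is Carol → it is first.

Carol


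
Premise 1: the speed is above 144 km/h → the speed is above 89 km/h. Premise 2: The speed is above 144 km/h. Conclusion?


Modus ponens: P → Q, P ⊢ Q
P: the speed is above 144 km/h
Q: the speed is above 89 km/h
We have P → Q and P is true.
By modus ponens, Q must be true.

The speed is above 89 km/h


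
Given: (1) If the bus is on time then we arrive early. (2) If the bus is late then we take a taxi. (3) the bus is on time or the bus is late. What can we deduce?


Constructive dilemma: (P → Q) ∧ (R → S), P ∨ R ⊢ Q ∨ S
Premise 1: the bus is on time → we arrive early
Premise 2: the bus is late → we take a taxi
Premise 3: the bus is on time ∨ the bus is late
Case 1: Assuming the bus is on time, then by Premise 1, we arrive early.
Case 2: Assuming the bus is late, then by Premise 2, we take a taxi.
Since one of the bus is on time or the bus is late must hold, we get we arrive early or we take a taxi.

We arrive early or we take a taxi.


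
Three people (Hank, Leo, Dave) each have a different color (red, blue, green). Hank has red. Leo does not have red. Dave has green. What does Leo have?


From clues:
  Dave → green
  Hank → red
By elimination, Leo gets the remaining.

blue


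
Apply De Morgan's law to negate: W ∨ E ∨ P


De Morgan's law: ¬(P ∨ Q ∨ R) ≡ ¬P ∧ ¬Q ∧ ¬R
¬(W ∨ E ∨ P) = ¬W ∧ ¬E ∧ ¬P

¬W ∧ ¬E ∧ ¬P


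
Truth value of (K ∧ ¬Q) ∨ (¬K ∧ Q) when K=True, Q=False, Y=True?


K = True, Q = False, Y = True
Expression: (K ∧ ¬Q) ∨ (¬K ∧ Q)
Step 1: ¬Q = NOT False = True
Step 2: K ∧ ¬Q = True AND True = True
Step 3: ¬K = NOT True = False
Step 4: ¬K ∧ Q = False AND False = False
Step 5: (True) ∨ (False) = True OR False = True

True


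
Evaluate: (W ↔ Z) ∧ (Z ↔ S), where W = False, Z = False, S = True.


W = False, Z = False, S = True
Step 1: W ↔ Z is true when W and Z have the same value. Result: True
Step 2: Z ↔ S is true when Z and S have the same value. Result: False
Step 3: True ∧ False = False

False


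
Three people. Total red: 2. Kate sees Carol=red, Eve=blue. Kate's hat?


Total red = 2, seen red = 1
Own red = 2 - 1 = 1
Kate's hat is red.

red


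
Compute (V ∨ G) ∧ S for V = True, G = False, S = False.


V = True, G = False, S = False
Step 1: V ∨ G = True OR False = True
Step 2: True ∧ S = True AND False = False
OR is true when at least one operand is true; AND requires both.

False


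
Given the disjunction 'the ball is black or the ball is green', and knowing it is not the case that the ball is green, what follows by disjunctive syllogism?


Disjunctive syllogism: P ∨ Q, ¬P ⊢ Q
Disjunction: the ball is black ∨ the ball is green
We know it is not the case that the ball is green.
By disjunctive syllogism, the other disjunct must be true.

The ball is black


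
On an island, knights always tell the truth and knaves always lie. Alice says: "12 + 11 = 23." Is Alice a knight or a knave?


Statement: "12 + 11 = 23."
Actual: 12 + 11 = 23
Claimed: 23
Statement is TRUE → Alice tells the truth → Knight

Knight


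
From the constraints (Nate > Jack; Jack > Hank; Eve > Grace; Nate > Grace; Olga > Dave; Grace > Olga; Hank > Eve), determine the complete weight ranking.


Constraints: Nate > Jack; Jack > Hank; Eve > Grace; Nate > Grace; Olga > Dave; Grace > Olga; Hank > Eve
Method: at each step, the next-highest is the one remaining person who never appears on the smaller side of a constraint between remaining people.
  Step 1: remaining {Nate, Hank, Jack, Olga, Eve, Grace, Dave}; on the smaller side: {Hank, Jack, Olga, Eve, Grace, Dave} → Nate is next (Nate > Jack; Nate > Grace).
  Step 2: remaining {Hank, Jack, Olga, Eve, Grace, Dave}; on the smaller side: {Hank, Olga, Eve, Grace, Dave} → Jack is next (Jack > Hank).
  Step 3: remaining {Hank, Olga, Eve, Grace, Dave}; on the smaller side: {Olga, Eve, Grace, Dave} → Hank is next (Hank > Eve).
  Step 4: remaining {Olga, Eve, Grace, Dave}; on the smaller side: {Olga, Grace, Dave} → Eve is next (Eve > Grace).
  Step 5: remaining {Olga, Grace, Dave}; on the smaller side: {Olga, Dave} → Grace is next (Grace > Olga).
  Step 6: remaining {Olga, Dave}; on the smaller side: {Dave} → Olga is next (Olga > Dave).
  Step 7: only Dave remains → lowest.
Final ranking (highest to lowest):

Nate > Jack > Hank > Eve > Grace > Olga > Dave


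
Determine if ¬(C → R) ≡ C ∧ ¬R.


Expression 1: ¬(C → R)
Expression 2: C ∧ ¬R
Truth table (C R | Expr1 Expr2):
  T T |   F     F
  T F |   T     T
  F T |   F     F
  F F |   F     F
All 4 rows agree, so the expressions are logically equivalent.

Yes


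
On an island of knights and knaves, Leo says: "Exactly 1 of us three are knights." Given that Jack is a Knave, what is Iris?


Leo claims exactly 1 knights among Leo, Jack, Iris.
Given: Jack is a Knave.

Case 1: Leo is a Knight (tells truth)
  Then exactly 1 of the three are knights.
  Counting Leo, Jack: 1 knight(s) so far. Need 0 more → Iris = Knave.
Case 2: Leo is a Knave (lies)
  Then the count is NOT 1.
  If Iris = Knight, count = 1 = 1 → claim would be true, contradicts lie.
  If Iris = Knave, count = 0 ≠ 1 → lie confirmed ✓

Iris is a Knave.

Knave


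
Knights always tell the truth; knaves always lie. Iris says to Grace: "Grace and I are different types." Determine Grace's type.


Iris says: "Grace and I are different types."
Case 1: Iris is a Knight (truth-teller)
  Statement is true → they ARE different → Grace is a Knave
Case 2: Iris is a Knave (liar)
  Statement is false → they are NOT different → Grace is a Knave
In both cases, Grace is a Knave.

Knave


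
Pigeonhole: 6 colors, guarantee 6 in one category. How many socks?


Pigeonhole: to guarantee k in one of n categories, need (k-1)×n + 1.
k = 6, n = 6
Minimum = (6-1) × 6 + 1 = 5 × 6 + 1

31


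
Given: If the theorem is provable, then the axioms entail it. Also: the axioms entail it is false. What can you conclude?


Modus tollens: P → Q, ¬Q ⊢ ¬P
P: the theorem is provable
Q: the axioms entail it
We have P → Q and Q is false.
By modus tollens, P must be false.

It is not the case that the theorem is provable


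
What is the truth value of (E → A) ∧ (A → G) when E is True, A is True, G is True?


E = True, A = True, G = True
Step 1: E → A is false only when E=True and A=False. Result: True
Step 2: A → G is false only when A=True and G=False. Result: True
Step 3: True ∧ True = True

True


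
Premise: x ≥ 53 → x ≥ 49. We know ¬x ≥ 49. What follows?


Modus tollens: P → Q, ¬Q ⊢ ¬P
P: x ≥ 53
Q: x ≥ 49
We have P → Q and Q is false.
By modus tollens, P must be false.

It is not the case that x ≥ 53


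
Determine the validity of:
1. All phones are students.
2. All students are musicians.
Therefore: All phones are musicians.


Premise 1: All phones are students.
Premise 2: All students are musicians.
Conclusion: All phones are musicians.
Barbara syllogism (AAA-1): All A are B, All B are C → All A are C.
Middle term (students) distributed in premise 2.

Valid


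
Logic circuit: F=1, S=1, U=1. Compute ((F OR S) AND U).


F OR S = 1|1 = 1
1 AND 1 = 1

1


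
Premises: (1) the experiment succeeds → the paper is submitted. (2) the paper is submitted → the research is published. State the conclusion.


Hypothetical syllogism: P → Q, Q → R ⊢ P → R
Premise 1: the experiment succeeds → the paper is submitted
Premise 2: the paper is submitted → the research is published
Chain the implications: the middle term (the paper is submitted) links the two.
Conclusion: If the experiment succeeds, then the research is published.

If the experiment succeeds, then the research is published.


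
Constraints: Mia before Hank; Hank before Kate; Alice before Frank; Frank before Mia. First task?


Constraints: Mia before Hank; Hank before Kate; Alice before Frank; Frank before Mia
The first task can have nothing scheduled before it, so it must never appear on the right of a 'before'.
Tasks appearing after some 'before': Hank, Kate, Frank, Mia.
The only task not in that list is Alice → it is first.

Alice


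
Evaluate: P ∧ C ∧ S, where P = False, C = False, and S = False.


P = False, C = False, S = False
Step 1: P ∧ C = False AND False = False
Step 2: (False) ∧ S = (False) AND False = False
AND is true only when ALL operands are true.

False


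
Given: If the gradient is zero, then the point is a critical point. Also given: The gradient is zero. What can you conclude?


Modus ponens: P → Q, P ⊢ Q
P: the gradient is zero
Q: the point is a critical point
We have P → Q and P is true.
By modus ponens, Q must be true.

The point is a critical point


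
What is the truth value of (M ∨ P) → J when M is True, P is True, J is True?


M = True, P = True, J = True
Step 1: M ∨ P = True OR True = True
Step 2: (True) → J: false only when antecedent=True and J=False.
Result: True

True


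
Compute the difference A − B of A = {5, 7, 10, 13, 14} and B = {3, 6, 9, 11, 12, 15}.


A = {5, 7, 10, 13, 14}
B = {3, 6, 9, 11, 12, 15}
Operation: difference A − B
In A but not B: 5, 7, 10, 13, 14

{5, 7, 10, 13, 14}


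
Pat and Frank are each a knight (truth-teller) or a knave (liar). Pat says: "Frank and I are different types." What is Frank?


Pat says: "Frank and I are different types."
Case 1: Pat is a Knight (truth-teller)
  Statement is true → they ARE different → Frank is a Knave
Case 2: Pat is a Knave (liar)
  Statement is false → they are NOT different → Frank is a Knave
In both cases, Frank is a Knave.

Knave


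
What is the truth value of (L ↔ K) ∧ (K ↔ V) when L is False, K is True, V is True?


L = False, K = True, V = True
Step 1: L ↔ K is true when L and K have the same value. Result: False
Step 2: K ↔ V is true when K and V have the same value. Result: True
Step 3: False ∧ True = False

False


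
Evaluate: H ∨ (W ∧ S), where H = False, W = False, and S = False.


H = False, W = False, S = False
Step 1: W ∧ S = False AND False = False
Step 2: H ∨ False = False OR False = False
AND evaluated first (higher precedence); then OR applied.

False


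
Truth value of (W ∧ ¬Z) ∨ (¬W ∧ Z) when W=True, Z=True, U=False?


W = True, Z = True, U = False
Expression: (W ∧ ¬Z) ∨ (¬W ∧ Z)
Step 1: ¬Z = NOT True = False
Step 2: W ∧ ¬Z = True AND False = False
Step 3: ¬W = NOT True = False
Step 4: ¬W ∧ Z = False AND True = False
Step 5: (False) ∨ (False) = False OR False = False

False


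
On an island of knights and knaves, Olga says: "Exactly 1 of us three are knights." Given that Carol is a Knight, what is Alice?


Olga claims exactly 1 knights among Olga, Carol, Alice.
Given: Carol is a Knight.

Case 1: Olga is a Knight (tells truth)
  Then exactly 1 of the three are knights.
  Counting Olga, Carol: 2 knight(s) so far. Need -1 more → impossible.
Case 2: Olga is a Knave (lies)
  Then the count is NOT 1.
  If Alice = Knave, count = 1 = 1 → claim would be true, contradicts lie.
  If Alice = Knight, count = 2 ≠ 1 → lie confirmed ✓

Alice is a Knight.

Knight


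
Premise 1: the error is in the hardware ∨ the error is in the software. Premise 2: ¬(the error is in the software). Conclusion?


Disjunctive syllogism: P ∨ Q, ¬P ⊢ Q
Disjunction: the error is in the hardware ∨ the error is in the software
We know it is not the case that the error is in the software.
By disjunctive syllogism, the other disjunct must be true.

The error is in the hardware


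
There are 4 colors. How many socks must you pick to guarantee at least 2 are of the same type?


Pigeonhole: to guarantee k in one of n categories, need (k-1)×n + 1.
k = 2, n = 4
Minimum = (2-1) × 4 + 1 = 1 × 4 + 1

5


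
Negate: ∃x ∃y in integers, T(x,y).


Original: ∃x ∃y T(x,y)
Rule: ¬∀→∃, ¬∃→∀, negate predicate.
Negation: ∀x ∀y ¬T(x,y)

∀x ∀y ¬T(x,y)


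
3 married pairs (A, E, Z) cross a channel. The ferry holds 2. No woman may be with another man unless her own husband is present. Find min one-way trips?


Label couples A, E, Z (H = husband, W = wife).
Counting alone: 6 people, the ferry carries 2 and someone must bring it back, so each round trip nets at most +1 on the far side until the last crossing → at least 9 trips. The jealousy constraint makes 9 impossible; the shortest valid schedule has 11:
1. WA+WE →  (far: WA,WE; near: HA,HE,HZ,WZ)
2. WA ←       (far: WE; near: HA,HE,HZ,WA,WZ)
3. WA+WZ →  (far: WA,WE,WZ; near: HA,HE,HZ)
4. WA ←       (far: WE,WZ; near: HA,HE,HZ,WA)
5. HE+HZ →  (far: HE,WE,HZ,WZ; near: HA,WA)
6. HE+WE ←  (far: HZ,WZ; near: HA,WA,HE,WE)
7. HA+HE →  (far: HA,HE,HZ,WZ; near: WA,WE)
8. WZ ←       (far: HA,HE,HZ; near: WA,WE,WZ)
9. WA+WE →  (far: HA,WA,HE,WE,HZ; near: WZ)
10. HZ ←      (far: HA,WA,HE,WE; near: HZ,WZ)
11. HZ+WZ → (far: all six; near: empty)
In every state each wife is either with her husband or with no other man.
Minimum trips = 11

11


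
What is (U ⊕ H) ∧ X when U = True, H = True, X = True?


U = True, H = True, X = True
Step 1: U ⊕ H = True XOR True = False
Step 2: False ∧ X = False AND True = False
XOR true when exactly one of U,H is true; then AND with X.

False


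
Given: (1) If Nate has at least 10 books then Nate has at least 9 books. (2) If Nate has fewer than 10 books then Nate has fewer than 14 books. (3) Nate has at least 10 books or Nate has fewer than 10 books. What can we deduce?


Constructive dilemma: (P → Q) ∧ (R → S), P ∨ R ⊢ Q ∨ S
Premise 1: Nate has at least 10 books → Nate has at least 9 books
Premise 2: Nate has fewer than 10 books → Nate has fewer than 14 books
Premise 3: Nate has at least 10 books ∨ Nate has fewer than 10 books
Case 1: Assuming Nate has at least 10 books, then by Premise 1, Nate has at least 9 books.
Case 2: Assuming Nate has fewer than 10 books, then by Premise 2, Nate has fewer than 14 books.
Since one of Nate has at least 10 books or Nate has fewer than 10 books must hold, we get Nate has at least 9 books or Nate has fewer than 14 books.

Nate has at least 9 books or Nate has fewer than 14 books.


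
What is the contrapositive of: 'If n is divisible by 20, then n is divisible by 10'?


Original: If n is divisible by 20, then n is divisible by 10
Contrapositive: If ¬Q, then ¬P
Negate Q: not (n is divisible by 10)
Negate P: not (n is divisible by 20)

If not (n is divisible by 10), then not (n is divisible by 20).


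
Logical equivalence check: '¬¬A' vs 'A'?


Expression 1: ¬¬A
Expression 2: A
Truth table (A | Expr1 Expr2):
  T |   T     T
  F |   F     F
All 2 rows agree, so the expressions are logically equivalent.

Yes


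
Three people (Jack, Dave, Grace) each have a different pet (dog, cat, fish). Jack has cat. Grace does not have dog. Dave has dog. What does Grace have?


From clues:
  Jack → cat
  Dave → dog
By elimination, Grace gets the remaining.

fish


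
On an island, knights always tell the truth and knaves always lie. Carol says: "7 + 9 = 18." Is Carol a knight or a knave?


Statement: "7 + 9 = 18."
Actual: 7 + 9 = 16
Claimed: 18
Statement is FALSE → Carol lies → Knave

Knave


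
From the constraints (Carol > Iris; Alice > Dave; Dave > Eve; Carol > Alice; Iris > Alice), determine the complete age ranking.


Constraints: Carol > Iris; Alice > Dave; Dave > Eve; Carol > Alice; Iris > Alice
Method: at each step, the next-highest is the one remaining person who never appears on the smaller side of a constraint between remaining people.
  Step 1: remaining {Alice, Iris, Eve, Carol, Dave}; on the smaller side: {Alice, Iris, Eve, Dave} → Carol is next (Carol > Iris; Carol > Alice).
  Step 2: remaining {Alice, Iris, Eve, Dave}; on the smaller side: {Alice, Eve, Dave} → Iris is next (Iris > Alice).
  Step 3: remaining {Alice, Eve, Dave}; on the smaller side: {Eve, Dave} → Alice is next (Alice > Dave).
  Step 4: remaining {Eve, Dave}; on the smaller side: {Eve} → Dave is next (Dave > Eve).
  Step 5: only Eve remains → lowest.
Final ranking (highest to lowest):

Carol > Iris > Alice > Dave > Eve


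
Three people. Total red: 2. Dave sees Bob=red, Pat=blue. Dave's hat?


Total red = 2, seen red = 1
Own red = 2 - 1 = 1
Dave's hat is red.

red


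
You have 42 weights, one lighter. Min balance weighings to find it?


Each weighing has 3 outcomes (left heavy / balance / right heavy), so k weighings distinguish at most 3^k cases; splitting into three near-equal groups achieves this.
Need 3^k ≥ 42: 3^3 = 27 < 42 ≤ 3^4 = 81
k = ⌈log₃(42)⌉ = 4

4


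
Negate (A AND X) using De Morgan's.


De Morgan's law: ¬(P ∧ Q) ≡ ¬P ∨ ¬Q
¬(A ∧ X) = ¬A ∨ ¬X

¬A ∨ ¬X


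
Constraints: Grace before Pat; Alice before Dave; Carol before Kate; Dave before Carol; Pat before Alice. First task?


Constraints: Grace before Pat; Alice before Dave; Carol before Kate; Dave before Carol; Pat before Alice
The first task can have nothing scheduled before it, so it must never appear on the right of a 'before'.
Tasks appearing after some 'before': Pat, Dave, Kate, Carol, Alice.
The only task not in that list is Grace → it is first.

Grace
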